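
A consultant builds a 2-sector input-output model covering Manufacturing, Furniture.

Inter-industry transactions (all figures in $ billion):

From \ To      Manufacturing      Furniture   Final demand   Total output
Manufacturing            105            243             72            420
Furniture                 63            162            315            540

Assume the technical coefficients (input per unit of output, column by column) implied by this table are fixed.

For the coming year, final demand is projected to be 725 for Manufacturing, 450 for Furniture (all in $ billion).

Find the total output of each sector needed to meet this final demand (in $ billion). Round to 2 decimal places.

x_M = 1551.91, x_F = 975.41

Technical coefficients a_ij = z_ij / X_j:
  a_MM = 105/420 = 0.25, a_FM = 63/420 = 0.15
  a_MF = 243/540 = 0.45, a_FF = 162/540 = 0.30
I − A =
  [   0.75    -0.45]
  [  -0.15     0.70]
det(I−A) = (0.75)(0.70) − (-0.45)(-0.15) = 0.4575
adj(I−A) = [[0.70, 0.45], [0.15, 0.75]]
(I − A)⁻¹ = adj(I−A) / det(I−A) ≈
  [   1.5301     0.9836]
  [   0.3279     1.6393]
x = (I − A)⁻¹ d = adj(I−A)·d / det(I−A), with det(I−A) = 0.4575:
  x_M = (0.70·725 + 0.45·450) / 0.4575 = 710.00 / 0.4575 ≈ 1551.91
  x_F = (0.15·725 + 0.75·450) / 0.4575 = 446.25 / 0.4575 ≈ 975.41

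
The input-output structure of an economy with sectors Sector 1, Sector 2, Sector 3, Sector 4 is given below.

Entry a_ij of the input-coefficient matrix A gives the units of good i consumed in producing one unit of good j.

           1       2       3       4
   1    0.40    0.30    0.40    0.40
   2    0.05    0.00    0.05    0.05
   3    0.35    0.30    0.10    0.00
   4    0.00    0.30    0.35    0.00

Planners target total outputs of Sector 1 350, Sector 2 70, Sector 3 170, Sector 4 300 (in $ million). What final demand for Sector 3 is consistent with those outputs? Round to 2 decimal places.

d_3 = 9.50

I − A =
  [   0.60    -0.30    -0.40    -0.40]
  [  -0.05     1.00    -0.05    -0.05]
  [  -0.35    -0.30     0.90     0.00]
  [   0.00    -0.30    -0.35     1.00]
d = (I − A) x:
  d_1 = (+0.60)·350 + (-0.30)·70 + (-0.40)·170 + (-0.40)·300 = 1.00
  d_2 = (-0.05)·350 + (+1.00)·70 + (-0.05)·170 + (-0.05)·300 = 29.00
  d_3 = (-0.35)·350 + (-0.30)·70 + (+0.90)·170 + (+0.00)·300 = 9.50
  d_4 = (+0.00)·350 + (-0.30)·70 + (-0.35)·170 + (+1.00)·300 = 219.50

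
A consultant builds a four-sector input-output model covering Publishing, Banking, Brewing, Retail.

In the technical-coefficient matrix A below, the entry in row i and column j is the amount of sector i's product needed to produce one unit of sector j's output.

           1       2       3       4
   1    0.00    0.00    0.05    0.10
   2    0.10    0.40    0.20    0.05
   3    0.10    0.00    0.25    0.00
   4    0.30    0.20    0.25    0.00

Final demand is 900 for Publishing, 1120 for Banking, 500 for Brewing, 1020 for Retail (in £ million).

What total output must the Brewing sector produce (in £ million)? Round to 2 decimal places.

I − A =
  [   1.00     0.00    -0.05    -0.10]
  [  -0.10     0.60    -0.20    -0.05]
  [  -0.10     0.00     0.75     0.00]
  [  -0.30    -0.20    -0.25     1.00]
Compute the cofactors C_ij = (−1)^(i+j)·(3×3 minor ij) of I−A; the adjugate is their transpose:
adj(I−A) = Cᵀ =
  [ 0.44250   0.01500   0.04850   0.04500]
  [ 0.10750   0.72000   0.21475   0.04675]
  [ 0.05900   0.00200   0.57000   0.00600]
  [ 0.16900   0.14900   0.20000   0.44700]
det(I−A) = Σ_j (I−A)_1j·C_1j = (1.00)(0.44250) + (0.00)(0.10750) + (-0.05)(0.05900) + (-0.10)(0.16900) = 0.42265
(I − A)⁻¹ = adj(I−A) / det(I−A) ≈
  [   1.0470     0.0355     0.1148     0.1065]
  [   0.2543     1.7035     0.5081     0.1106]
  [   0.1396     0.0047     1.3486     0.0142]
  [   0.3999     0.3525     0.4732     1.0576]
x = (I − A)⁻¹ d = adj(I−A)·d / det(I−A), with det(I−A) = 0.42265:
  x_1 = (0.44250·900 + 0.01500·1120 + 0.04850·500 + 0.04500·1020) / 0.42265 = 485.20 / 0.42265 ≈ 1147.99
  x_2 = (0.10750·900 + 0.72000·1120 + 0.21475·500 + 0.04675·1020) / 0.42265 = 1058.21 / 0.42265 ≈ 2503.75
  x_3 = (0.05900·900 + 0.00200·1120 + 0.57000·500 + 0.00600·1020) / 0.42265 = 346.46 / 0.42265 ≈ 819.73
  x_4 = (0.16900·900 + 0.14900·1120 + 0.20000·500 + 0.44700·1020) / 0.42265 = 874.92 / 0.42265 ≈ 2070.08

x_3 = 819.73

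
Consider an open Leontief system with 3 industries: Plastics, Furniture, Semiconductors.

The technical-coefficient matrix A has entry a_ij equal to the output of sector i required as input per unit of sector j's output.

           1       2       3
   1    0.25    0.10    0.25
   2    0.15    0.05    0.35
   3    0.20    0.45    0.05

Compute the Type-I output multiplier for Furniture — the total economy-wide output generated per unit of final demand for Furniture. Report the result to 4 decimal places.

m_2 = 2.5945

I − A =
  [   0.75    -0.10    -0.25]
  [  -0.15     0.95    -0.35]
  [  -0.20    -0.45     0.95]
Cofactors of I−A, C_ij = (−1)^(i+j)·(minor ij) (rows/columns in the sector order above):
  C_11 = (0.95)(0.95) − (-0.35)(-0.45) = 0.7450
  C_12 = −[(-0.15)(0.95) − (-0.35)(-0.20)] = 0.2125
  C_13 = (-0.15)(-0.45) − (0.95)(-0.20) = 0.2575
  C_21 = −[(-0.10)(0.95) − (-0.25)(-0.45)] = 0.2075
  C_22 = (0.75)(0.95) − (-0.25)(-0.20) = 0.6625
  C_23 = −[(0.75)(-0.45) − (-0.10)(-0.20)] = 0.3575
  C_31 = (-0.10)(-0.35) − (-0.25)(0.95) = 0.2725
  C_32 = −[(0.75)(-0.35) − (-0.25)(-0.15)] = 0.3000
  C_33 = (0.75)(0.95) − (-0.10)(-0.15) = 0.6975
det(I−A) = Σ_j (I−A)_1j·C_1j = (0.75)(0.7450) + (-0.10)(0.2125) + (-0.25)(0.2575) = 0.473125
adj(I−A) = Cᵀ =
  [ 0.7450   0.2075   0.2725]
  [ 0.2125   0.6625   0.3000]
  [ 0.2575   0.3575   0.6975]
(I − A)⁻¹ = adj(I−A) / det(I−A) ≈
  [   1.57464     0.43857     0.57596]
  [   0.44914     1.40026     0.63408]
  [   0.54425     0.75561     1.47424]
The output multiplier for sector j is the column-j sum of the Leontief inverse (I − A)⁻¹ = adj(I−A) / det(I−A).
Column 2 of adj(I−A): (0.2075, 0.6625, 0.3575); det(I−A) = 0.473125.
m_2 = (0.2075 + 0.6625 + 0.3575) / 0.473125 = 1.2275 / 0.473125 ≈ 2.5945.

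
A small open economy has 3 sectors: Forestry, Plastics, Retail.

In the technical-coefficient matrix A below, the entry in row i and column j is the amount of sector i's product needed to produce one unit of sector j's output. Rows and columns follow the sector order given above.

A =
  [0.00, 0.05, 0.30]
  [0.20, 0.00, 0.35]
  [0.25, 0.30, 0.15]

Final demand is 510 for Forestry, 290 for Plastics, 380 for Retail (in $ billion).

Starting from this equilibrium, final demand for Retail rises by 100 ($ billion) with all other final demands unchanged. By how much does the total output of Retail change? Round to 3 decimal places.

I − A =
  [   1.00    -0.05    -0.30]
  [  -0.20     1.00    -0.35]
  [  -0.25    -0.30     0.85]
Cofactors of I−A, C_ij = (−1)^(i+j)·(minor ij) (rows/columns in the sector order above):
  C_11 = (1.00)(0.85) − (-0.35)(-0.30) = 0.7450
  C_12 = −[(-0.20)(0.85) − (-0.35)(-0.25)] = 0.2575
  C_13 = (-0.20)(-0.30) − (1.00)(-0.25) = 0.3100
  C_21 = −[(-0.05)(0.85) − (-0.30)(-0.30)] = 0.1325
  C_22 = (1.00)(0.85) − (-0.30)(-0.25) = 0.7750
  C_23 = −[(1.00)(-0.30) − (-0.05)(-0.25)] = 0.3125
  C_31 = (-0.05)(-0.35) − (-0.30)(1.00) = 0.3175
  C_32 = −[(1.00)(-0.35) − (-0.30)(-0.20)] = 0.4100
  C_33 = (1.00)(1.00) − (-0.05)(-0.20) = 0.9900
det(I−A) = Σ_j (I−A)_1j·C_1j = (1.00)(0.7450) + (-0.05)(0.2575) + (-0.30)(0.3100) = 0.639125
adj(I−A) = Cᵀ =
  [ 0.7450   0.1325   0.3175]
  [ 0.2575   0.7750   0.4100]
  [ 0.3100   0.3125   0.9900]
(I − A)⁻¹ = adj(I−A) / det(I−A) ≈
  [   1.1657     0.2073     0.4968]
  [   0.4029     1.2126     0.6415]
  [   0.4850     0.4889     1.5490]
Δx = (I − A)⁻¹ Δd with Δd having +100 in the Retail component and 0 elsewhere.
So Δx_3 = L_33 · (+100), where L_33 = adj(I−A)_33 / det(I−A) = 0.9900 / 0.639125.
Δx_3 = 0.9900 × (+100) / 0.639125 = 99.00 / 0.639125 ≈ 154.899.

Δx_3 = 154.899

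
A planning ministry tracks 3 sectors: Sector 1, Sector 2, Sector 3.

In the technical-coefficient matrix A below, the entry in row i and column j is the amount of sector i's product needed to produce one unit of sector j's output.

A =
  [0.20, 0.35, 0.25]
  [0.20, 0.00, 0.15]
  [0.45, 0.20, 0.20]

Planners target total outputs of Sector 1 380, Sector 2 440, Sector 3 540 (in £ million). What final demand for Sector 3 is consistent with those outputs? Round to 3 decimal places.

d_3 = 173.000

I − A =
  [   0.80    -0.35    -0.25]
  [  -0.20     1.00    -0.15]
  [  -0.45    -0.20     0.80]
d = (I − A) x:
  d_1 = (+0.80)·380 + (-0.35)·440 + (-0.25)·540 = 15.000
  d_2 = (-0.20)·380 + (+1.00)·440 + (-0.15)·540 = 283.000
  d_3 = (-0.45)·380 + (-0.20)·440 + (+0.80)·540 = 173.000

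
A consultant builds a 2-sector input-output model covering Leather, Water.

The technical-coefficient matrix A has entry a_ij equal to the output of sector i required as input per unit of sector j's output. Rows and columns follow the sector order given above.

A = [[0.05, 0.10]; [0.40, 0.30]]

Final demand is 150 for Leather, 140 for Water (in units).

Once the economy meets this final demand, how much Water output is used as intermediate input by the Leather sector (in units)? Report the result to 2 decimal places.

z_WL = 76.16

I − A =
  [   0.95    -0.10]
  [  -0.40     0.70]
det(I−A) = (0.95)(0.70) − (-0.10)(-0.40) = 0.6250
adj(I−A) = [[0.70, 0.10], [0.40, 0.95]]
(I − A)⁻¹ = adj(I−A) / det(I−A) ≈
  [   1.1200     0.1600]
  [   0.6400     1.5200]
First solve x = (I − A)⁻¹ d = adj(I−A)·d / det(I−A); in particular x_L = (0.70·150 + 0.10·140) / 0.6250 = 119.00 / 0.6250 = 190.4000.
Intermediate flow from W to L: z_WL = a_WL · x_L = 0.40 × 119.00 / 0.6250 = 47.60 / 0.6250 = 76.16.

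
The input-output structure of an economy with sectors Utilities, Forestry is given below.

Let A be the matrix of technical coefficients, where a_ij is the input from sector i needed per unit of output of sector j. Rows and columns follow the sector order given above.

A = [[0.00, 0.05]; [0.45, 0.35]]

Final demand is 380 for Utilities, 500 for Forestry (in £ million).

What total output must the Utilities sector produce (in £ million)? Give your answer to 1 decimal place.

x_1 = 433.5

I − A =
  [   1.00    -0.05]
  [  -0.45     0.65]
det(I−A) = (1.00)(0.65) − (-0.05)(-0.45) = 0.6275
adj(I−A) = [[0.65, 0.05], [0.45, 1.00]]
(I − A)⁻¹ = adj(I−A) / det(I−A) ≈
  [   1.0359     0.0797]
  [   0.7171     1.5936]
x = (I − A)⁻¹ d = adj(I−A)·d / det(I−A), with det(I−A) = 0.6275:
  x_1 = (0.65·380 + 0.05·500) / 0.6275 = 272.00 / 0.6275 ≈ 433.5
  x_2 = (0.45·380 + 1.00·500) / 0.6275 = 671.00 / 0.6275 ≈ 1069.3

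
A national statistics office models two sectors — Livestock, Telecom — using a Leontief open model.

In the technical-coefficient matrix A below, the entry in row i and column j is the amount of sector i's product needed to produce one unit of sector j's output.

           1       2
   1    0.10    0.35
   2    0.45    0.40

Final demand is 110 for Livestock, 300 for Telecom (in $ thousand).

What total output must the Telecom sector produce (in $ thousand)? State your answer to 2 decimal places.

x_2 = 835.29

I − A =
  [   0.90    -0.35]
  [  -0.45     0.60]
det(I−A) = (0.90)(0.60) − (-0.35)(-0.45) = 0.3825
adj(I−A) = [[0.60, 0.35], [0.45, 0.90]]
(I − A)⁻¹ = adj(I−A) / det(I−A) ≈
  [   1.5686     0.9150]
  [   1.1765     2.3529]
x = (I − A)⁻¹ d = adj(I−A)·d / det(I−A), with det(I−A) = 0.3825:
  x_1 = (0.60·110 + 0.35·300) / 0.3825 = 171.00 / 0.3825 ≈ 447.06
  x_2 = (0.45·110 + 0.90·300) / 0.3825 = 319.50 / 0.3825 ≈ 835.29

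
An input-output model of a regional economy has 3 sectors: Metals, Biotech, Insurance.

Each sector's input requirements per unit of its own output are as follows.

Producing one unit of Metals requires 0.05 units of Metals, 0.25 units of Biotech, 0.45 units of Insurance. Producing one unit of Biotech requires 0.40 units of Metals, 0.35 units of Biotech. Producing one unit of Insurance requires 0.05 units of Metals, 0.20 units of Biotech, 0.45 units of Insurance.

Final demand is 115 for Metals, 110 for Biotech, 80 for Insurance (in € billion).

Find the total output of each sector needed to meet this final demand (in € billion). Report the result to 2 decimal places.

I − A =
  [   0.95    -0.40    -0.05]
  [  -0.25     0.65    -0.20]
  [  -0.45     0.00     0.55]
Cofactors of I−A, C_ij = (−1)^(i+j)·(minor ij) (rows/columns in the sector order above):
  C_11 = (0.65)(0.55) − (-0.20)(0.00) = 0.3575
  C_12 = −[(-0.25)(0.55) − (-0.20)(-0.45)] = 0.2275
  C_13 = (-0.25)(0.00) − (0.65)(-0.45) = 0.2925
  C_21 = −[(-0.40)(0.55) − (-0.05)(0.00)] = 0.2200
  C_22 = (0.95)(0.55) − (-0.05)(-0.45) = 0.5000
  C_23 = −[(0.95)(0.00) − (-0.40)(-0.45)] = 0.1800
  C_31 = (-0.40)(-0.20) − (-0.05)(0.65) = 0.1125
  C_32 = −[(0.95)(-0.20) − (-0.05)(-0.25)] = 0.2025
  C_33 = (0.95)(0.65) − (-0.40)(-0.25) = 0.5175
det(I−A) = Σ_j (I−A)_1j·C_1j = (0.95)(0.3575) + (-0.40)(0.2275) + (-0.05)(0.2925) = 0.2340
adj(I−A) = Cᵀ =
  [ 0.3575   0.2200   0.1125]
  [ 0.2275   0.5000   0.2025]
  [ 0.2925   0.1800   0.5175]
(I − A)⁻¹ = adj(I−A) / det(I−A) ≈
  [   1.5278     0.9402     0.4808]
  [   0.9722     2.1368     0.8654]
  [   1.2500     0.7692     2.2115]
x = (I − A)⁻¹ d = adj(I−A)·d / det(I−A), with det(I−A) = 0.2340:
  x_1 = (0.3575·115 + 0.2200·110 + 0.1125·80) / 0.2340 = 74.3125 / 0.2340 ≈ 317.57
  x_2 = (0.2275·115 + 0.5000·110 + 0.2025·80) / 0.2340 = 97.3625 / 0.2340 ≈ 416.08
  x_3 = (0.2925·115 + 0.1800·110 + 0.5175·80) / 0.2340 = 94.8375 / 0.2340 ≈ 405.29

x_1 = 317.57, x_2 = 416.08, x_3 = 405.29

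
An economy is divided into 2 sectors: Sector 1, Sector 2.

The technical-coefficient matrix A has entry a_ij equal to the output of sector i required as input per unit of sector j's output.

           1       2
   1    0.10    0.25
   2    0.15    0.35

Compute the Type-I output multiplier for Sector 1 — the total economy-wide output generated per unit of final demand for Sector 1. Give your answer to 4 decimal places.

I − A =
  [   0.90    -0.25]
  [  -0.15     0.65]
det(I−A) = (0.90)(0.65) − (-0.25)(-0.15) = 0.5475
adj(I−A) = [[0.65, 0.25], [0.15, 0.90]]
(I − A)⁻¹ = adj(I−A) / det(I−A) ≈
  [   1.18721     0.45662]
  [   0.27397     1.64384]
The output multiplier for sector j is the column-j sum of the Leontief inverse (I − A)⁻¹ = adj(I−A) / det(I−A).
Column 1 of adj(I−A): (0.65, 0.15); det(I−A) = 0.5475.
m_1 = (0.65 + 0.15) / 0.5475 = 0.80 / 0.5475 ≈ 1.4612.

m_1 = 1.4612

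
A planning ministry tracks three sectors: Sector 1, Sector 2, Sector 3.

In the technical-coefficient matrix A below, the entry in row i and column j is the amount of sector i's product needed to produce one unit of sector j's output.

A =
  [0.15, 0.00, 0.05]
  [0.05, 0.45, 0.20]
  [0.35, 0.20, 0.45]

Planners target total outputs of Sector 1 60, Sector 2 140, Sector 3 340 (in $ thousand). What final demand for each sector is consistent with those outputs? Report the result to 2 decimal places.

I − A =
  [   0.85     0.00    -0.05]
  [  -0.05     0.55    -0.20]
  [  -0.35    -0.20     0.55]
d = (I − A) x:
  d_1 = (+0.85)·60 + (+0.00)·140 + (-0.05)·340 = 34.00
  d_2 = (-0.05)·60 + (+0.55)·140 + (-0.20)·340 = 6.00
  d_3 = (-0.35)·60 + (-0.20)·140 + (+0.55)·340 = 138.00

d_1 = 34.00, d_2 = 6.00, d_3 = 138.00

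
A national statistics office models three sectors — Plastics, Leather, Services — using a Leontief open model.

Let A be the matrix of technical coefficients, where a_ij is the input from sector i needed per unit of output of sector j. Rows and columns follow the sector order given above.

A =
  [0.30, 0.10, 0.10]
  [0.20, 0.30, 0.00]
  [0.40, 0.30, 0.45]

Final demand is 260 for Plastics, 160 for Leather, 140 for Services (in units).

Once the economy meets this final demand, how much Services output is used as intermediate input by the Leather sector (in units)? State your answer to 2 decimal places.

z_32 = 115.72

I − A =
  [   0.70    -0.10    -0.10]
  [  -0.20     0.70     0.00]
  [  -0.40    -0.30     0.55]
Cofactors of I−A, C_ij = (−1)^(i+j)·(minor ij) (rows/columns in the sector order above):
  C_11 = (0.70)(0.55) − (0.00)(-0.30) = 0.3850
  C_12 = −[(-0.20)(0.55) − (0.00)(-0.40)] = 0.1100
  C_13 = (-0.20)(-0.30) − (0.70)(-0.40) = 0.3400
  C_21 = −[(-0.10)(0.55) − (-0.10)(-0.30)] = 0.0850
  C_22 = (0.70)(0.55) − (-0.10)(-0.40) = 0.3450
  C_23 = −[(0.70)(-0.30) − (-0.10)(-0.40)] = 0.2500
  C_31 = (-0.10)(0.00) − (-0.10)(0.70) = 0.0700
  C_32 = −[(0.70)(0.00) − (-0.10)(-0.20)] = 0.0200
  C_33 = (0.70)(0.70) − (-0.10)(-0.20) = 0.4700
det(I−A) = Σ_j (I−A)_1j·C_1j = (0.70)(0.3850) + (-0.10)(0.1100) + (-0.10)(0.3400) = 0.2245
adj(I−A) = Cᵀ =
  [ 0.3850   0.0850   0.0700]
  [ 0.1100   0.3450   0.0200]
  [ 0.3400   0.2500   0.4700]
(I − A)⁻¹ = adj(I−A) / det(I−A) ≈
  [   1.7149     0.3786     0.3118]
  [   0.4900     1.5367     0.0891]
  [   1.5145     1.1136     2.0935]
First solve x = (I − A)⁻¹ d = adj(I−A)·d / det(I−A); in particular x_2 = (0.1100·260 + 0.3450·160 + 0.0200·140) / 0.2245 = 86.60 / 0.2245 ≈ 385.7461.
Intermediate flow from 3 to 2: z_32 = a_32 · x_2 = 0.30 × 86.60 / 0.2245 = 25.98 / 0.2245 ≈ 115.72.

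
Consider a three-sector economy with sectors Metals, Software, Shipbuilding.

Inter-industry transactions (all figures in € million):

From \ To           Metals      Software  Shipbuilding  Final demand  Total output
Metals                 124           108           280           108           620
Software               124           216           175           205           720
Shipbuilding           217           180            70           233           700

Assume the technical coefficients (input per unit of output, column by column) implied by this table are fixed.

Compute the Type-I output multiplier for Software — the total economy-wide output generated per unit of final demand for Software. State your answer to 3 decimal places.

Technical coefficients a_ij = z_ij / X_j:
  a_11 = 124/620 = 0.20, a_21 = 124/620 = 0.20, a_31 = 217/620 = 0.35
  a_12 = 108/720 = 0.15, a_22 = 216/720 = 0.30, a_32 = 180/720 = 0.25
  a_13 = 280/700 = 0.40, a_23 = 175/700 = 0.25, a_33 = 70/700 = 0.10
I − A =
  [   0.80    -0.15    -0.40]
  [  -0.20     0.70    -0.25]
  [  -0.35    -0.25     0.90]
Cofactors of I−A, C_ij = (−1)^(i+j)·(minor ij) (rows/columns in the sector order above):
  C_11 = (0.70)(0.90) − (-0.25)(-0.25) = 0.5675
  C_12 = −[(-0.20)(0.90) − (-0.25)(-0.35)] = 0.2675
  C_13 = (-0.20)(-0.25) − (0.70)(-0.35) = 0.2950
  C_21 = −[(-0.15)(0.90) − (-0.40)(-0.25)] = 0.2350
  C_22 = (0.80)(0.90) − (-0.40)(-0.35) = 0.5800
  C_23 = −[(0.80)(-0.25) − (-0.15)(-0.35)] = 0.2525
  C_31 = (-0.15)(-0.25) − (-0.40)(0.70) = 0.3175
  C_32 = −[(0.80)(-0.25) − (-0.40)(-0.20)] = 0.2800
  C_33 = (0.80)(0.70) − (-0.15)(-0.20) = 0.5300
det(I−A) = Σ_j (I−A)_1j·C_1j = (0.80)(0.5675) + (-0.15)(0.2675) + (-0.40)(0.2950) = 0.295875
adj(I−A) = Cᵀ =
  [ 0.5675   0.2350   0.3175]
  [ 0.2675   0.5800   0.2800]
  [ 0.2950   0.2525   0.5300]
(I − A)⁻¹ = adj(I−A) / det(I−A) ≈
  [   1.9180     0.7943     1.0731]
  [   0.9041     1.9603     0.9463]
  [   0.9970     0.8534     1.7913]
The output multiplier for sector j is the column-j sum of the Leontief inverse (I − A)⁻¹ = adj(I−A) / det(I−A).
Column 2 of adj(I−A): (0.2350, 0.5800, 0.2525); det(I−A) = 0.295875.
m_2 = (0.2350 + 0.5800 + 0.2525) / 0.295875 = 1.0675 / 0.295875 ≈ 3.608.

m_2 = 3.608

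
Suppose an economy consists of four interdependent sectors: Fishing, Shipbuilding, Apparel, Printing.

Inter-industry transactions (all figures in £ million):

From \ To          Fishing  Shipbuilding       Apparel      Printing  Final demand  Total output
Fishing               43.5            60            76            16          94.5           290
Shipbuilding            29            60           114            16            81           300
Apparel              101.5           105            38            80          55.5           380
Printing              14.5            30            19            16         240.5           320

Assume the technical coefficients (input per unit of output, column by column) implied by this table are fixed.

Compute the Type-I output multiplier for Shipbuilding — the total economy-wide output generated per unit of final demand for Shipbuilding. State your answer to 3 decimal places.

Technical coefficients a_ij = z_ij / X_j:
  a_11 = 43.5/290 = 0.15, a_21 = 29/290 = 0.10, a_31 = 101.5/290 = 0.35, a_41 = 14.5/290 = 0.05
  a_12 = 60/300 = 0.20, a_22 = 60/300 = 0.20, a_32 = 105/300 = 0.35, a_42 = 30/300 = 0.10
  a_13 = 76/380 = 0.20, a_23 = 114/380 = 0.30, a_33 = 38/380 = 0.10, a_43 = 19/380 = 0.05
  a_14 = 16/320 = 0.05, a_24 = 16/320 = 0.05, a_34 = 80/320 = 0.25, a_44 = 16/320 = 0.05
I − A =
  [   0.85    -0.20    -0.20    -0.05]
  [  -0.10     0.80    -0.30    -0.05]
  [  -0.35    -0.35     0.90    -0.25]
  [  -0.05    -0.10    -0.05     0.95]
Compute the cofactors C_ij = (−1)^(i+j)·(3×3 minor ij) of I−A; the adjugate is their transpose:
adj(I−A) = Cᵀ =
  [ 0.561375   0.245375   0.212000   0.098250]
  [ 0.190875   0.644000   0.263375   0.113250]
  [ 0.310875   0.373750   0.619750   0.199125]
  [ 0.066000   0.100375   0.071500   0.420750]
det(I−A) = Σ_j (I−A)_1j·C_1j = (0.85)(0.561375) + (-0.20)(0.190875) + (-0.20)(0.310875) + (-0.05)(0.066000) = 0.37351875
(I − A)⁻¹ = adj(I−A) / det(I−A) ≈
  [   1.5029     0.6569     0.5676     0.2630]
  [   0.5110     1.7241     0.7051     0.3032]
  [   0.8323     1.0006     1.6592     0.5331]
  [   0.1767     0.2687     0.1914     1.1264]
The output multiplier for sector j is the column-j sum of the Leontief inverse (I − A)⁻¹ = adj(I−A) / det(I−A).
Column 2 of adj(I−A): (0.245375, 0.644000, 0.373750, 0.100375); det(I−A) = 0.37351875.
m_2 = (0.245375 + 0.644000 + 0.373750 + 0.100375) / 0.37351875 = 1.3635 / 0.37351875 ≈ 3.650.

m_2 = 3.650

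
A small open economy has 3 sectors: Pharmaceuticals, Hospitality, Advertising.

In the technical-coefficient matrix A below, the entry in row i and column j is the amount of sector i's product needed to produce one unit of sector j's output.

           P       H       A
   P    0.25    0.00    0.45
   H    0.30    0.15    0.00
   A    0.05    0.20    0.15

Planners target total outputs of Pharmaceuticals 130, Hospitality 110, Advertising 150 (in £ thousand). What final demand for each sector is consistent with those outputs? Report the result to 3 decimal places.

I − A =
  [   0.75     0.00    -0.45]
  [  -0.30     0.85     0.00]
  [  -0.05    -0.20     0.85]
d = (I − A) x:
  d_P = (+0.75)·130 + (+0.00)·110 + (-0.45)·150 = 30.000
  d_H = (-0.30)·130 + (+0.85)·110 + (+0.00)·150 = 54.500
  d_A = (-0.05)·130 + (-0.20)·110 + (+0.85)·150 = 99.000

d_P = 30.000, d_H = 54.500, d_A = 99.000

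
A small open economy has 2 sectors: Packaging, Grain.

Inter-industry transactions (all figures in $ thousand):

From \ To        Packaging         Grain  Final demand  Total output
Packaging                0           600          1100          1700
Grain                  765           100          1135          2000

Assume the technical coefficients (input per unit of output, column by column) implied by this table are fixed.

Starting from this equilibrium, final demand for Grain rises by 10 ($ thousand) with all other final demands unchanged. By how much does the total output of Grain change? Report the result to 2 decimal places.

Δx_G = 12.27

Technical coefficients a_ij = z_ij / X_j:
  a_PP = 0/1700 = 0.00, a_GP = 765/1700 = 0.45
  a_PG = 600/2000 = 0.30, a_GG = 100/2000 = 0.05
I − A =
  [   1.00    -0.30]
  [  -0.45     0.95]
det(I−A) = (1.00)(0.95) − (-0.30)(-0.45) = 0.8150
adj(I−A) = [[0.95, 0.30], [0.45, 1.00]]
(I − A)⁻¹ = adj(I−A) / det(I−A) ≈
  [   1.1656     0.3681]
  [   0.5521     1.2270]
Δx = (I − A)⁻¹ Δd with Δd having +10 in the Grain component and 0 elsewhere.
So Δx_G = L_GG · (+10), where L_GG = adj(I−A)_GG / det(I−A) = 1.00 / 0.8150.
Δx_G = 1.00 × (+10) / 0.8150 = 10.00 / 0.8150 ≈ 12.27.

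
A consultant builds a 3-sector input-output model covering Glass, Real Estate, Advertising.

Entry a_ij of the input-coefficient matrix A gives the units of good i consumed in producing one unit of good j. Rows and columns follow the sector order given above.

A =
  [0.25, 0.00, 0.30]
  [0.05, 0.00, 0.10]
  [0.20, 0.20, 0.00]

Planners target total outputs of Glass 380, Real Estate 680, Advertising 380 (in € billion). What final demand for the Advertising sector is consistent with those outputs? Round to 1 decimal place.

d_A = 168.0

I − A =
  [   0.75     0.00    -0.30]
  [  -0.05     1.00    -0.10]
  [  -0.20    -0.20     1.00]
d = (I − A) x:
  d_G = (+0.75)·380 + (+0.00)·680 + (-0.30)·380 = 171.0
  d_R = (-0.05)·380 + (+1.00)·680 + (-0.10)·380 = 623.0
  d_A = (-0.20)·380 + (-0.20)·680 + (+1.00)·380 = 168.0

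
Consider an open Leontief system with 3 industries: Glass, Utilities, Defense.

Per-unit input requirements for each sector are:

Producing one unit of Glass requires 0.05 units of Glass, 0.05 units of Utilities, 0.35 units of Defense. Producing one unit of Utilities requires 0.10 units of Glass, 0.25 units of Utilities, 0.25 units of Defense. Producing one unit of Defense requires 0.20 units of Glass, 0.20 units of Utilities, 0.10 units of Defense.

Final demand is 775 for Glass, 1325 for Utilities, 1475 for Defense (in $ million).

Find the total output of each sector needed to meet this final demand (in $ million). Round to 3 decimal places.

I − A =
  [   0.95    -0.10    -0.20]
  [  -0.05     0.75    -0.20]
  [  -0.35    -0.25     0.90]
Cofactors of I−A, C_ij = (−1)^(i+j)·(minor ij) (rows/columns in the sector order above):
  C_11 = (0.75)(0.90) − (-0.20)(-0.25) = 0.6250
  C_12 = −[(-0.05)(0.90) − (-0.20)(-0.35)] = 0.1150
  C_13 = (-0.05)(-0.25) − (0.75)(-0.35) = 0.2750
  C_21 = −[(-0.10)(0.90) − (-0.20)(-0.25)] = 0.1400
  C_22 = (0.95)(0.90) − (-0.20)(-0.35) = 0.7850
  C_23 = −[(0.95)(-0.25) − (-0.10)(-0.35)] = 0.2725
  C_31 = (-0.10)(-0.20) − (-0.20)(0.75) = 0.1700
  C_32 = −[(0.95)(-0.20) − (-0.20)(-0.05)] = 0.2000
  C_33 = (0.95)(0.75) − (-0.10)(-0.05) = 0.7075
det(I−A) = Σ_j (I−A)_1j·C_1j = (0.95)(0.6250) + (-0.10)(0.1150) + (-0.20)(0.2750) = 0.52725
adj(I−A) = Cᵀ =
  [ 0.6250   0.1400   0.1700]
  [ 0.1150   0.7850   0.2000]
  [ 0.2750   0.2725   0.7075]
(I − A)⁻¹ = adj(I−A) / det(I−A) ≈
  [   1.1854     0.2655     0.3224]
  [   0.2181     1.4889     0.3793]
  [   0.5216     0.5168     1.3419]
x = (I − A)⁻¹ d = adj(I−A)·d / det(I−A), with det(I−A) = 0.52725:
  x_1 = (0.6250·775 + 0.1400·1325 + 0.1700·1475) / 0.52725 = 920.625 / 0.52725 ≈ 1746.088
  x_2 = (0.1150·775 + 0.7850·1325 + 0.2000·1475) / 0.52725 = 1424.25 / 0.52725 ≈ 2701.280
  x_3 = (0.2750·775 + 0.2725·1325 + 0.7075·1475) / 0.52725 = 1617.75 / 0.52725 ≈ 3068.279

x_1 = 1746.088, x_2 = 2701.280, x_3 = 3068.279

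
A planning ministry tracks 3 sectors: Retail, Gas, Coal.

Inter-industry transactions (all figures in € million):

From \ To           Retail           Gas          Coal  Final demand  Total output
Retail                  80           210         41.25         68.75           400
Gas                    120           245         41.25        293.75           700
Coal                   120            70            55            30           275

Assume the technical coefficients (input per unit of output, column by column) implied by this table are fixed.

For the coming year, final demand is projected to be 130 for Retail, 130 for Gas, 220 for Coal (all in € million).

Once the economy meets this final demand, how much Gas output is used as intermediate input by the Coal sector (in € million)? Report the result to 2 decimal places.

z_23 = 76.88

Technical coefficients a_ij = z_ij / X_j:
  a_11 = 80/400 = 0.20, a_21 = 120/400 = 0.30, a_31 = 120/400 = 0.30
  a_12 = 210/700 = 0.30, a_22 = 245/700 = 0.35, a_32 = 70/700 = 0.10
  a_13 = 41.25/275 = 0.15, a_23 = 41.25/275 = 0.15, a_33 = 55/275 = 0.20
I − A =
  [   0.80    -0.30    -0.15]
  [  -0.30     0.65    -0.15]
  [  -0.30    -0.10     0.80]
Cofactors of I−A, C_ij = (−1)^(i+j)·(minor ij) (rows/columns in the sector order above):
  C_11 = (0.65)(0.80) − (-0.15)(-0.10) = 0.5050
  C_12 = −[(-0.30)(0.80) − (-0.15)(-0.30)] = 0.2850
  C_13 = (-0.30)(-0.10) − (0.65)(-0.30) = 0.2250
  C_21 = −[(-0.30)(0.80) − (-0.15)(-0.10)] = 0.2550
  C_22 = (0.80)(0.80) − (-0.15)(-0.30) = 0.5950
  C_23 = −[(0.80)(-0.10) − (-0.30)(-0.30)] = 0.1700
  C_31 = (-0.30)(-0.15) − (-0.15)(0.65) = 0.1425
  C_32 = −[(0.80)(-0.15) − (-0.15)(-0.30)] = 0.1650
  C_33 = (0.80)(0.65) − (-0.30)(-0.30) = 0.4300
det(I−A) = Σ_j (I−A)_1j·C_1j = (0.80)(0.5050) + (-0.30)(0.2850) + (-0.15)(0.2250) = 0.28475
adj(I−A) = Cᵀ =
  [ 0.5050   0.2550   0.1425]
  [ 0.2850   0.5950   0.1650]
  [ 0.2250   0.1700   0.4300]
(I − A)⁻¹ = adj(I−A) / det(I−A) ≈
  [   1.7735     0.8955     0.5004]
  [   1.0009     2.0896     0.5795]
  [   0.7902     0.5970     1.5101]
First solve x = (I − A)⁻¹ d = adj(I−A)·d / det(I−A); in particular x_3 = (0.2250·130 + 0.1700·130 + 0.4300·220) / 0.28475 = 145.95 / 0.28475 ≈ 512.5549.
Intermediate flow from 2 to 3: z_23 = a_23 · x_3 = 0.15 × 145.95 / 0.28475 = 21.8925 / 0.28475 ≈ 76.88.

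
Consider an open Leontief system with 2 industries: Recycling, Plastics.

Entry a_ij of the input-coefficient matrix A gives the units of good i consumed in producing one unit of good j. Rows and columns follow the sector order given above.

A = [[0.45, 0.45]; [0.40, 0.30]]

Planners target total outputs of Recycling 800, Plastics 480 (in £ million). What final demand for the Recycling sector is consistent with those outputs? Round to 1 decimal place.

I − A =
  [   0.55    -0.45]
  [  -0.40     0.70]
d = (I − A) x:
  d_1 = (+0.55)·800 + (-0.45)·480 = 224.0
  d_2 = (-0.40)·800 + (+0.70)·480 = 16.0

d_1 = 224.0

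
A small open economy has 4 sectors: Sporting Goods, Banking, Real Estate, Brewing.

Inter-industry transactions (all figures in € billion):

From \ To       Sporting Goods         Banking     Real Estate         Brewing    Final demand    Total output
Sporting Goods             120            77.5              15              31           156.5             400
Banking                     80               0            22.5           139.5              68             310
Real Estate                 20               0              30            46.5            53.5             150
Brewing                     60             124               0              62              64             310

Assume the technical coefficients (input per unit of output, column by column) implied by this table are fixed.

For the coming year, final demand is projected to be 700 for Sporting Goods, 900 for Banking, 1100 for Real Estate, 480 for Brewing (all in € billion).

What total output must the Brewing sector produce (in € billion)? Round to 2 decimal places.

x_4 = 2545.45

Technical coefficients a_ij = z_ij / X_j:
  a_11 = 120/400 = 0.30, a_21 = 80/400 = 0.20, a_31 = 20/400 = 0.05, a_41 = 60/400 = 0.15
  a_12 = 77.5/310 = 0.25, a_22 = 0/310 = 0.00, a_32 = 0/310 = 0.00, a_42 = 124/310 = 0.40
  a_13 = 15/150 = 0.10, a_23 = 22.5/150 = 0.15, a_33 = 30/150 = 0.20, a_43 = 0/150 = 0.00
  a_14 = 31/310 = 0.10, a_24 = 139.5/310 = 0.45, a_34 = 46.5/310 = 0.15, a_44 = 62/310 = 0.20
I − A =
  [   0.70    -0.25    -0.10    -0.10]
  [  -0.20     1.00    -0.15    -0.45]
  [  -0.05     0.00     0.80    -0.15]
  [  -0.15    -0.40     0.00     0.80]
Compute the cofactors C_ij = (−1)^(i+j)·(3×3 minor ij) of I−A; the adjugate is their transpose:
adj(I−A) = Cᵀ =
  [ 0.487000   0.198000   0.098000   0.190625]
  [ 0.191375   0.429750   0.104500   0.285250]
  [ 0.065500   0.059625   0.354125   0.108125]
  [ 0.187000   0.252000   0.070625   0.513125]
det(I−A) = Σ_j (I−A)_1j·C_1j = (0.70)(0.487000) + (-0.25)(0.191375) + (-0.10)(0.065500) + (-0.10)(0.187000) = 0.26780625
(I − A)⁻¹ = adj(I−A) / det(I−A) ≈
  [   1.8185     0.7393     0.3659     0.7118]
  [   0.7146     1.6047     0.3902     1.0651]
  [   0.2446     0.2226     1.3223     0.4037]
  [   0.6983     0.9410     0.2637     1.9160]
x = (I − A)⁻¹ d = adj(I−A)·d / det(I−A), with det(I−A) = 0.26780625:
  x_1 = (0.487000·700 + 0.198000·900 + 0.098000·1100 + 0.190625·480) / 0.26780625 = 718.40 / 0.26780625 ≈ 2682.54
  x_2 = (0.191375·700 + 0.429750·900 + 0.104500·1100 + 0.285250·480) / 0.26780625 = 772.6075 / 0.26780625 ≈ 2884.95
  x_3 = (0.065500·700 + 0.059625·900 + 0.354125·1100 + 0.108125·480) / 0.26780625 = 540.95 / 0.26780625 ≈ 2019.93
  x_4 = (0.187000·700 + 0.252000·900 + 0.070625·1100 + 0.513125·480) / 0.26780625 = 681.6875 / 0.26780625 ≈ 2545.45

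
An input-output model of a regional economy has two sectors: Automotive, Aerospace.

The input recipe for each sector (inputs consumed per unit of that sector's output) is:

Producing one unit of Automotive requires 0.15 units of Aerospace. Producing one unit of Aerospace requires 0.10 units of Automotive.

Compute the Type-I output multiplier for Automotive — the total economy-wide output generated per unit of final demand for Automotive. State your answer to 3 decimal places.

m_1 = 1.168

I − A =
  [   1.00    -0.10]
  [  -0.15     1.00]
det(I−A) = (1.00)(1.00) − (-0.10)(-0.15) = 0.9850
adj(I−A) = [[1.00, 0.10], [0.15, 1.00]]
(I − A)⁻¹ = adj(I−A) / det(I−A) ≈
  [   1.0152     0.1015]
  [   0.1523     1.0152]
The output multiplier for sector j is the column-j sum of the Leontief inverse (I − A)⁻¹ = adj(I−A) / det(I−A).
Column 1 of adj(I−A): (1.00, 0.15); det(I−A) = 0.9850.
m_1 = (1.00 + 0.15) / 0.9850 = 1.15 / 0.9850 ≈ 1.168.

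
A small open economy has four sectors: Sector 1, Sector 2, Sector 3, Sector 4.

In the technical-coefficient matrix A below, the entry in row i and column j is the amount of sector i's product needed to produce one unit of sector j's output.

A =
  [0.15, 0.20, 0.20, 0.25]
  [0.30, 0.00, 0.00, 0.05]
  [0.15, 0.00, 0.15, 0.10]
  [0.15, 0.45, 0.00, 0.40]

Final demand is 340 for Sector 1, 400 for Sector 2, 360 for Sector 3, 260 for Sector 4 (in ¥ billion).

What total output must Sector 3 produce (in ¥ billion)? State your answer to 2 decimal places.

I − A =
  [   0.85    -0.20    -0.20    -0.25]
  [  -0.30     1.00     0.00    -0.05]
  [  -0.15     0.00     0.85    -0.10]
  [  -0.15    -0.45     0.00     0.60]
Compute the cofactors C_ij = (−1)^(i+j)·(3×3 minor ij) of I−A; the adjugate is their transpose:
adj(I−A) = Cᵀ =
  [ 0.490875   0.206625   0.115500   0.241000]
  [ 0.159375   0.380625   0.037500   0.104375]
  [ 0.115125   0.076125   0.382125   0.118000]
  [ 0.242250   0.337125   0.057000   0.641500]
det(I−A) = Σ_j (I−A)_1j·C_1j = (0.85)(0.490875) + (-0.20)(0.159375) + (-0.20)(0.115125) + (-0.25)(0.242250) = 0.30178125
(I − A)⁻¹ = adj(I−A) / det(I−A) ≈
  [   1.6266     0.6847     0.3827     0.7986]
  [   0.5281     1.2613     0.1243     0.3459]
  [   0.3815     0.2523     1.2662     0.3910]
  [   0.8027     1.1171     0.1889     2.1257]
x = (I − A)⁻¹ d = adj(I−A)·d / det(I−A), with det(I−A) = 0.30178125:
  x_1 = (0.490875·340 + 0.206625·400 + 0.115500·360 + 0.241000·260) / 0.30178125 = 353.7875 / 0.30178125 ≈ 1172.33
  x_2 = (0.159375·340 + 0.380625·400 + 0.037500·360 + 0.104375·260) / 0.30178125 = 247.075 / 0.30178125 ≈ 818.72
  x_3 = (0.115125·340 + 0.076125·400 + 0.382125·360 + 0.118000·260) / 0.30178125 = 237.8375 / 0.30178125 ≈ 788.11
  x_4 = (0.242250·340 + 0.337125·400 + 0.057000·360 + 0.641500·260) / 0.30178125 = 404.525 / 0.30178125 ≈ 1340.46

x_3 = 788.11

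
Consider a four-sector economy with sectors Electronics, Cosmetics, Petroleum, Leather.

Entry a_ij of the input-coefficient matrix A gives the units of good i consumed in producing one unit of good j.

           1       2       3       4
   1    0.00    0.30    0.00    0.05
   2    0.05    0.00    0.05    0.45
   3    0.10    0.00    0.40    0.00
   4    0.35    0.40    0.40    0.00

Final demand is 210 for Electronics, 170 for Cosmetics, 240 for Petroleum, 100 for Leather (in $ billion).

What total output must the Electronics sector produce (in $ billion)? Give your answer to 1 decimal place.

x_1 = 388.1

I − A =
  [   1.00    -0.30     0.00    -0.05]
  [  -0.05     1.00    -0.05    -0.45]
  [  -0.10     0.00     0.60     0.00]
  [  -0.35    -0.40    -0.40     1.00]
Compute the cofactors C_ij = (−1)^(i+j)·(3×3 minor ij) of I−A; the adjugate is their transpose:
adj(I−A) = Cᵀ =
  [ 0.492000   0.192000   0.090000   0.111000]
  [ 0.147500   0.587500   0.230125   0.271750]
  [ 0.082000   0.032000   0.739250   0.018500]
  [ 0.264000   0.315000   0.419250   0.589500]
det(I−A) = Σ_j (I−A)_1j·C_1j = (1.00)(0.492000) + (-0.30)(0.147500) + (0.00)(0.082000) + (-0.05)(0.264000) = 0.43455
(I − A)⁻¹ = adj(I−A) / det(I−A) ≈
  [   1.1322     0.4418     0.2071     0.2554]
  [   0.3394     1.3520     0.5296     0.6254]
  [   0.1887     0.0736     1.7012     0.0426]
  [   0.6075     0.7249     0.9648     1.3566]
x = (I − A)⁻¹ d = adj(I−A)·d / det(I−A), with det(I−A) = 0.43455:
  x_1 = (0.492000·210 + 0.192000·170 + 0.090000·240 + 0.111000·100) / 0.43455 = 168.66 / 0.43455 ≈ 388.1
  x_2 = (0.147500·210 + 0.587500·170 + 0.230125·240 + 0.271750·100) / 0.43455 = 213.255 / 0.43455 ≈ 490.7
  x_3 = (0.082000·210 + 0.032000·170 + 0.739250·240 + 0.018500·100) / 0.43455 = 201.93 / 0.43455 ≈ 464.7
  x_4 = (0.264000·210 + 0.315000·170 + 0.419250·240 + 0.589500·100) / 0.43455 = 268.56 / 0.43455 ≈ 618.0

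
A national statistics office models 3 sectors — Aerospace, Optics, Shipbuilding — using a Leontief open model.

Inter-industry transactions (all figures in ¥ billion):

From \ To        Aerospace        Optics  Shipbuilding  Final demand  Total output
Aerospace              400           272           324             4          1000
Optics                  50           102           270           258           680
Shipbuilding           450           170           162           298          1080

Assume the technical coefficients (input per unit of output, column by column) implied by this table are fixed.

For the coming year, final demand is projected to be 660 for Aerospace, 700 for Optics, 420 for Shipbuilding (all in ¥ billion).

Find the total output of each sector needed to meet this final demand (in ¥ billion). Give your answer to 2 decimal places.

x_1 = 4061.25, x_2 = 2014.39, x_3 = 3236.66

Technical coefficients a_ij = z_ij / X_j:
  a_11 = 400/1000 = 0.40, a_21 = 50/1000 = 0.05, a_31 = 450/1000 = 0.45
  a_12 = 272/680 = 0.40, a_22 = 102/680 = 0.15, a_32 = 170/680 = 0.25
  a_13 = 324/1080 = 0.30, a_23 = 270/1080 = 0.25, a_33 = 162/1080 = 0.15
I − A =
  [   0.60    -0.40    -0.30]
  [  -0.05     0.85    -0.25]
  [  -0.45    -0.25     0.85]
Cofactors of I−A, C_ij = (−1)^(i+j)·(minor ij) (rows/columns in the sector order above):
  C_11 = (0.85)(0.85) − (-0.25)(-0.25) = 0.6600
  C_12 = −[(-0.05)(0.85) − (-0.25)(-0.45)] = 0.1550
  C_13 = (-0.05)(-0.25) − (0.85)(-0.45) = 0.3950
  C_21 = −[(-0.40)(0.85) − (-0.30)(-0.25)] = 0.4150
  C_22 = (0.60)(0.85) − (-0.30)(-0.45) = 0.3750
  C_23 = −[(0.60)(-0.25) − (-0.40)(-0.45)] = 0.3300
  C_31 = (-0.40)(-0.25) − (-0.30)(0.85) = 0.3550
  C_32 = −[(0.60)(-0.25) − (-0.30)(-0.05)] = 0.1650
  C_33 = (0.60)(0.85) − (-0.40)(-0.05) = 0.4900
det(I−A) = Σ_j (I−A)_1j·C_1j = (0.60)(0.6600) + (-0.40)(0.1550) + (-0.30)(0.3950) = 0.2155
adj(I−A) = Cᵀ =
  [ 0.6600   0.4150   0.3550]
  [ 0.1550   0.3750   0.1650]
  [ 0.3950   0.3300   0.4900]
(I − A)⁻¹ = adj(I−A) / det(I−A) ≈
  [   3.0626     1.9258     1.6473]
  [   0.7193     1.7401     0.7657]
  [   1.8329     1.5313     2.2738]
x = (I − A)⁻¹ d = adj(I−A)·d / det(I−A), with det(I−A) = 0.2155:
  x_1 = (0.6600·660 + 0.4150·700 + 0.3550·420) / 0.2155 = 875.20 / 0.2155 ≈ 4061.25
  x_2 = (0.1550·660 + 0.3750·700 + 0.1650·420) / 0.2155 = 434.10 / 0.2155 ≈ 2014.39
  x_3 = (0.3950·660 + 0.3300·700 + 0.4900·420) / 0.2155 = 697.50 / 0.2155 ≈ 3236.66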